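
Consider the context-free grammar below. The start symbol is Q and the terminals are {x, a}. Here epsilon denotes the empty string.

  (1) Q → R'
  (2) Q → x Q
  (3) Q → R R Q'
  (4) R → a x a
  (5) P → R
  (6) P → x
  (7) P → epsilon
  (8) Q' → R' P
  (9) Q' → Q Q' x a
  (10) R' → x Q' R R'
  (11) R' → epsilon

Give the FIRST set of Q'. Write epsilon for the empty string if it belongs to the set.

FIRST(R): from R→a x a we get {a}. So FIRST(R) = {a}.
FIRST(R'): from R'→x Q' R R' we get {x}; from R'→epsilon we get {epsilon}. So FIRST(R') = {epsilon, x}.
FIRST(Q): from Q→R' we get {epsilon, x}; from Q→x Q we get {x}; from Q→R R Q' we get {a}. So FIRST(Q) = {epsilon, a, x}.
FIRST(P): from P→R we get {a}; from P→x we get {x}; from P→epsilon we get {epsilon}. So FIRST(P) = {epsilon, a, x}.
FIRST(Q'): from Q'→R' P we get {epsilon, a, x}; from Q'→Q Q' x a we get {a, x}. So FIRST(Q') = {epsilon, a, x}.

{epsilon, a, x}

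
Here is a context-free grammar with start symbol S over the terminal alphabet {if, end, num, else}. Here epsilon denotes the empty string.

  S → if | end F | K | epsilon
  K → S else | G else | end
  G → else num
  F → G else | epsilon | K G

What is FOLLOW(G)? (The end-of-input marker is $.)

FIRST(G): from G→else num we get {else}. So FIRST(G) = {else}.
FIRST(S): from S→if we get {if}; from S→end F we get {end}; from S→K we get {else, end, if}; from S→epsilon we get {epsilon}. So FIRST(S) = {epsilon, else, end, if}.
FIRST(K): from K→S else we get {else, end, if}; from K→G else we get {else}; from K→end we get {end}. So FIRST(K) = {else, end, if}.
FIRST(F): from F→G else we get {else}; from F→epsilon we get {epsilon}; from F→K G we get {else, end, if}. So FIRST(F) = {epsilon, else, end, if}.
FOLLOW(S) includes $ since S is the start symbol.
FOLLOW(S): in K→S else, S is followed by else with FIRST {else}. Thus FOLLOW(S) = {$, else}.
FOLLOW(K): in S→K, the suffix after K is empty, so FOLLOW(K) ⊇ FOLLOW(S) = {$, else}; in F→K G, K is followed by G with FIRST {else}. Thus FOLLOW(K) = {$, else}.
FOLLOW(F): in S→end F, the suffix after F is empty, so FOLLOW(F) ⊇ FOLLOW(S) = {$, else}. Thus FOLLOW(F) = {$, else}.
FOLLOW(G): in K→G else, G is followed by else with FIRST {else}; in F→G else, G is followed by else with FIRST {else}; in F→K G, the suffix after G is empty, so FOLLOW(G) ⊇ FOLLOW(F) = {$, else}. Thus FOLLOW(G) = {$, else}.

{$, else}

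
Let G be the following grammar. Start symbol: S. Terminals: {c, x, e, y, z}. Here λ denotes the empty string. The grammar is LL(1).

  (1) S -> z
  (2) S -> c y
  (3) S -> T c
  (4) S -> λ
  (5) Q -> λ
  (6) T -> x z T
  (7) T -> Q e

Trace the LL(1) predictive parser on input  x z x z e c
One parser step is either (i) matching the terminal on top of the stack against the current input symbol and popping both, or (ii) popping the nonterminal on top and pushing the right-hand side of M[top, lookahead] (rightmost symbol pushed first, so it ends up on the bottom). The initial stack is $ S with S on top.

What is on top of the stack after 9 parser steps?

     Stack      Input          Action
  1  $ S        x z x z e c $  expand S -> T c
  2  $ c T      x z x z e c $  expand T -> x z T
  3  $ c T z x  x z x z e c $  match x
  4  $ c T z    z x z e c $    match z
  5  $ c T      x z e c $      expand T -> x z T
  6  $ c T z x  x z e c $      match x
  7  $ c T z    z e c $        match z
  8  $ c T      e c $          expand T -> Q e
  9  $ c e Q    e c $          expand Q -> λ
Stack after step 9: $ c e (top = e).

e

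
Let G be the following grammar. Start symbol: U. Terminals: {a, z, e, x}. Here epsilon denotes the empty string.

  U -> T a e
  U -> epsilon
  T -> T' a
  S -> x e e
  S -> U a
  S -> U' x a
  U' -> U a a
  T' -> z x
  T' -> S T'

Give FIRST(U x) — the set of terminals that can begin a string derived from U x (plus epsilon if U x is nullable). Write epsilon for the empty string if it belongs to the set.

{a, x, z}

FIRST(U) = {epsilon, a, x, z}  (via T a e)
FIRST(U') = {a, x, z}  (via U a a)
FIRST(S) = {a, x, z}  (via U a, U' x a)
FIRST(T') = {a, x, z}  (via S T')
FIRST(T) = {a, x, z}  (via T' a)
FIRST(U x): take FIRST of each symbol in turn, carrying on past any symbol whose FIRST contains epsilon; result {a, x, z}.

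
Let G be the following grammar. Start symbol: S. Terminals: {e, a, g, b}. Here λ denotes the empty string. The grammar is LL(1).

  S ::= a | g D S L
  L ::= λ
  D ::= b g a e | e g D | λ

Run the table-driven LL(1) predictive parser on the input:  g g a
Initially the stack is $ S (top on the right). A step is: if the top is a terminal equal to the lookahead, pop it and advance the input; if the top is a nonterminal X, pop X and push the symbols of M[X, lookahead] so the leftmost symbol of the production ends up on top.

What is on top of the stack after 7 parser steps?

step 1: stack=$ S  input=g g a $  — expand S ::= g D S L
step 2: stack=$ L S D g  input=g g a $  — match g
step 3: stack=$ L S D  input=g a $  — expand D ::= λ
step 4: stack=$ L S  input=g a $  — expand S ::= g D S L
step 5: stack=$ L L S D g  input=g a $  — match g
step 6: stack=$ L L S D  input=a $  — expand D ::= λ
step 7: stack=$ L L S  input=a $  — expand S ::= a
Stack after step 7: $ L L a (top = a).

a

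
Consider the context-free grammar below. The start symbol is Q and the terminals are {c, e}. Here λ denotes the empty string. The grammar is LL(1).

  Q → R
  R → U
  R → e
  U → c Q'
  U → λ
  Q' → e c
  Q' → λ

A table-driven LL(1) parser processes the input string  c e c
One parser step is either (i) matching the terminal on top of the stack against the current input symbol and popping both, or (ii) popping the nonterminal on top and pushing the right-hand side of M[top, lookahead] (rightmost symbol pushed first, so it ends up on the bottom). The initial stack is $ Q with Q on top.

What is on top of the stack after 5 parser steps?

     Stack   Input    Action
  1  $ Q     c e c $  expand Q → R
  2  $ R     c e c $  expand R → U
  3  $ U     c e c $  expand U → c Q'
  4  $ Q' c  c e c $  match c
  5  $ Q'    e c $    expand Q' → e c
Stack after step 5: $ c e (top = e).

e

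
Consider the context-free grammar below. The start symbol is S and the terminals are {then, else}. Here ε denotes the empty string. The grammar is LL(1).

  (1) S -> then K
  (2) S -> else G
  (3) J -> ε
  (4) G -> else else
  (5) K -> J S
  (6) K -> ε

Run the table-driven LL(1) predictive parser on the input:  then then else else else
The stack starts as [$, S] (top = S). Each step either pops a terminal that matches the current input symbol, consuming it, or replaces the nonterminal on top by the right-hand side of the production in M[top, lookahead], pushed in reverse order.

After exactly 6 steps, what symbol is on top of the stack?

K

step 1: stack=$ S  input=then then else else else $  — expand S -> then K
step 2: stack=$ K then  input=then then else else else $  — match then
step 3: stack=$ K  input=then else else else $  — expand K -> J S
step 4: stack=$ S J  input=then else else else $  — expand J -> ε
step 5: stack=$ S  input=then else else else $  — expand S -> then K
step 6: stack=$ K then  input=then else else else $  — match then
Stack after step 6: $ K (top = K).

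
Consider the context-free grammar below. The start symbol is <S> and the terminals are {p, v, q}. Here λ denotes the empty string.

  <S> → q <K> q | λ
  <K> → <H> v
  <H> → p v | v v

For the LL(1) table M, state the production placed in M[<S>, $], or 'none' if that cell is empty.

<S> → λ

FIRST(<S>) = {λ, q}
FIRST(<H>) = {p, v}
FIRST(<K>) = {p, v}  (via <H> v)
FOLLOW(<S>) includes $ since <S> is the start symbol.
FOLLOW(<S>): <S> appears on no right-hand side. Thus FOLLOW(<S>) = {$}.
For <S> → q <K> q: FIRST(q <K> q) = {q}, so it goes in M[<S>, t] for t ∈ {q}.
For <S> → λ: FIRST(λ) = {λ}, so it goes in M[<S>, t] for t ∈ {}; since λ ∈ FIRST, also for every t ∈ FOLLOW(<S>) = {$}.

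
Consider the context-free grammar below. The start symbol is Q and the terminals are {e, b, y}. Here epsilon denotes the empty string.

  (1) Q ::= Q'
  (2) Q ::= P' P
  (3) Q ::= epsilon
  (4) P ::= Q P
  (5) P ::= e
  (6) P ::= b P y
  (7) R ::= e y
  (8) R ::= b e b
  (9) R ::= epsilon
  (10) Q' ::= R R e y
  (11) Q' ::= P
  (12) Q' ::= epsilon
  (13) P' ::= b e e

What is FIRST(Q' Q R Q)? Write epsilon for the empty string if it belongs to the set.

FIRST(R) = {epsilon, b, e}
FIRST(P') = {b}
FIRST(Q) = {epsilon, b, e}  (via Q', P' P)
FIRST(P) = {b, e}  (via Q P)
FIRST(Q') = {epsilon, b, e}  (via R R e y, P)
FIRST(Q' Q R Q): take FIRST of each symbol in turn, carrying on past any symbol whose FIRST contains epsilon; result {epsilon, b, e}.

{epsilon, b, e}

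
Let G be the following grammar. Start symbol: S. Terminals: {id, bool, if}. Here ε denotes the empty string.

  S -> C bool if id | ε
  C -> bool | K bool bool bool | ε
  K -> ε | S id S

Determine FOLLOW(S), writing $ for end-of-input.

FIRST(S) = {ε, bool, id}  (via C bool if id)
FIRST(K) = {ε, bool, id}  (via S id S)
FIRST(C) = {ε, bool, id}  (via K bool bool bool)
FOLLOW(S) includes $ since S is the start symbol.
FOLLOW(C): in S->C bool if id, C is followed by bool if id with FIRST {bool}. Thus FOLLOW(C) = {bool}.
FOLLOW(K): in C->K bool bool bool, K is followed by bool bool bool with FIRST {bool}. Thus FOLLOW(K) = {bool}.
FOLLOW(S): in K->S id S (occurrence 1), S is followed by id S with FIRST {id}; in K->S id S (occurrence 2), the suffix after S is empty, so FOLLOW(S) ⊇ FOLLOW(K) = {bool}. Thus FOLLOW(S) = {$, bool, id}.

{$, bool, id}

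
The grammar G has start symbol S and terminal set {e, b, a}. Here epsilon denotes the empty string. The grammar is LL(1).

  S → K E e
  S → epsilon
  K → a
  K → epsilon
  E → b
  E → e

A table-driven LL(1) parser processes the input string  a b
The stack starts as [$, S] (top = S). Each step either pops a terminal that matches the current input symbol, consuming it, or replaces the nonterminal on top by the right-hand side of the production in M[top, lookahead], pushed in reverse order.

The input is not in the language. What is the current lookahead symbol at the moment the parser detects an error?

step 1: stack=$ S  input=a b $  — expand S → K E e
step 2: stack=$ e E K  input=a b $  — expand K → a
step 3: stack=$ e E a  input=a b $  — match a
step 4: stack=$ e E  input=b $  — expand E → b
step 5: stack=$ e b  input=b $  — match b
step 6: stack=$ e  input=$  — error: top is terminal e but lookahead is $

$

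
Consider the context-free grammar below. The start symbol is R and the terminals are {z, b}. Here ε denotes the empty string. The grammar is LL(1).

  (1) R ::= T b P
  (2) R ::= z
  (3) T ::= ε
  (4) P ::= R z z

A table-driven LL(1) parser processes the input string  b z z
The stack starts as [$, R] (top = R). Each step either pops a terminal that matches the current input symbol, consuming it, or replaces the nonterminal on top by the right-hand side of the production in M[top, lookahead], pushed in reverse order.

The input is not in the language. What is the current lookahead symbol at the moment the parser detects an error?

step 1: stack=$ R  input=b z z $  — expand R ::= T b P
step 2: stack=$ P b T  input=b z z $  — expand T ::= ε
step 3: stack=$ P b  input=b z z $  — match b
step 4: stack=$ P  input=z z $  — expand P ::= R z z
step 5: stack=$ z z R  input=z z $  — expand R ::= z
step 6: stack=$ z z z  input=z z $  — match z
step 7: stack=$ z z  input=z $  — match z
step 8: stack=$ z  input=$  — error: top is terminal z but lookahead is $

$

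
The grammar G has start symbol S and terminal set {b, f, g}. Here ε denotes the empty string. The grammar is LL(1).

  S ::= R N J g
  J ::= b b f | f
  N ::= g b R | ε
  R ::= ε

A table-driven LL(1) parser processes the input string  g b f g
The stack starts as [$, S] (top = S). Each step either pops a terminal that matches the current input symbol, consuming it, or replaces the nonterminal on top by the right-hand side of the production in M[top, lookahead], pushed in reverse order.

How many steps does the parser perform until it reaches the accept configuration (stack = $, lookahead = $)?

9

step 1: stack=$ S  input=g b f g $  — expand S ::= R N J g
step 2: stack=$ g J N R  input=g b f g $  — expand R ::= ε
step 3: stack=$ g J N  input=g b f g $  — expand N ::= g b R
step 4: stack=$ g J R b g  input=g b f g $  — match g
step 5: stack=$ g J R b  input=b f g $  — match b
step 6: stack=$ g J R  input=f g $  — expand R ::= ε
step 7: stack=$ g J  input=f g $  — expand J ::= f
step 8: stack=$ g f  input=f g $  — match f
step 9: stack=$ g  input=g $  — match g
Accept reached after 9 steps.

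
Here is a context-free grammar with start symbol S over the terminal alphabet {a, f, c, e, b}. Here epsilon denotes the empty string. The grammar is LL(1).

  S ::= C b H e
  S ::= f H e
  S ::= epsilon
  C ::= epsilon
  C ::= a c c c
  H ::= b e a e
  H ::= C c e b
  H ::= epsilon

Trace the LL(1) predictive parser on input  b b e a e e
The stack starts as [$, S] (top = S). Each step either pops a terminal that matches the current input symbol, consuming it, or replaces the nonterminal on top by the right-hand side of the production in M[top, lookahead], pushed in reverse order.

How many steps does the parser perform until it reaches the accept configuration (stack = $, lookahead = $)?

9

     Stack        Input          Action
  1  $ S          b b e a e e $  expand S ::= C b H e
  2  $ e H b C    b b e a e e $  expand C ::= epsilon
  3  $ e H b      b b e a e e $  match b
  4  $ e H        b e a e e $    expand H ::= b e a e
  5  $ e e a e b  b e a e e $    match b
  6  $ e e a e    e a e e $      match e
  7  $ e e a      a e e $        match a
  8  $ e e        e e $          match e
  9  $ e          e $            match e
Accept reached after 9 steps.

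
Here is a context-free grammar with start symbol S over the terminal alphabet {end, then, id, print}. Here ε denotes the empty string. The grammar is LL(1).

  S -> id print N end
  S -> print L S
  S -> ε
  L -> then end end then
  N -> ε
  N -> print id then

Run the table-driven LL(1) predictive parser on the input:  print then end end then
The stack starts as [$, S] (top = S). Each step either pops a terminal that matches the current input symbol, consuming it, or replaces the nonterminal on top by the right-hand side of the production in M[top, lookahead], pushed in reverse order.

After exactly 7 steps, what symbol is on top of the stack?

S

     Stack                  Input                      Action
  1  $ S                    print then end end then $  expand S -> print L S
  2  $ S L print            print then end end then $  match print
  3  $ S L                  then end end then $        expand L -> then end end then
  4  $ S then end end then  then end end then $        match then
  5  $ S then end end       end end then $             match end
  6  $ S then end           end then $                 match end
  7  $ S then               then $                     match then
Stack after step 7: $ S (top = S).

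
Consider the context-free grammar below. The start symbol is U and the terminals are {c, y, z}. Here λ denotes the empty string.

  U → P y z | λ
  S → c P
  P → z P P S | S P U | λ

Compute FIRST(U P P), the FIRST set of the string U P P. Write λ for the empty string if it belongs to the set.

FIRST(S): from S→c P we get {c}. So FIRST(S) = {c}.
FIRST(P): from P→z P P S we get {z}; from P→S P U we get {c}; from P→λ we get {λ}. So FIRST(P) = {λ, c, z}.
FIRST(U): from U→P y z we get {c, y, z}; from U→λ we get {λ}. So FIRST(U) = {λ, c, y, z}.
FIRST(U P P): take FIRST of each symbol in turn, carrying on past any symbol whose FIRST contains λ; result {λ, c, y, z}.

{λ, c, y, z}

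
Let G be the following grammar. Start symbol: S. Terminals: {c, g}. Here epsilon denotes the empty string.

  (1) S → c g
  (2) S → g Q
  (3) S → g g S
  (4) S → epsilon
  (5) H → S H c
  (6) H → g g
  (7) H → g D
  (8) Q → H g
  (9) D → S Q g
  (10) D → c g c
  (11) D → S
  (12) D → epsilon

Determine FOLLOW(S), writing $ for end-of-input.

FIRST(S): from S→c g we get {c}; from S→g Q we get {g}; from S→g g S we get {g}; from S→epsilon we get {epsilon}. So FIRST(S) = {epsilon, c, g}.
FIRST(H): from H→S H c we get {c, g}; from H→g g we get {g}; from H→g D we get {g}. So FIRST(H) = {c, g}.
FIRST(Q): from Q→H g we get {c, g}. So FIRST(Q) = {c, g}.
FIRST(D): from D→S Q g we get {c, g}; from D→c g c we get {c}; from D→S we get {epsilon, c, g}; from D→epsilon we get {epsilon}. So FIRST(D) = {epsilon, c, g}.
FOLLOW(S) includes $ since S is the start symbol.
FOLLOW(H): in H→S H c, H is followed by c with FIRST {c}; in Q→H g, H is followed by g with FIRST {g}. Thus FOLLOW(H) = {c, g}.
FOLLOW(D): in H→g D, the suffix after D is empty, so FOLLOW(D) ⊇ FOLLOW(H) = {c, g}. Thus FOLLOW(D) = {c, g}.
FOLLOW(S): in S→g g S, the suffix after S is empty (adds nothing new); in H→S H c, S is followed by H c with FIRST {c, g}; in D→S Q g, S is followed by Q g with FIRST {c, g}; in D→S, the suffix after S is empty, so FOLLOW(S) ⊇ FOLLOW(D) = {c, g}. Thus FOLLOW(S) = {$, c, g}.
FOLLOW(Q): in S→g Q, the suffix after Q is empty, so FOLLOW(Q) ⊇ FOLLOW(S) = {$, c, g}; in D→S Q g, Q is followed by g with FIRST {g}. Thus FOLLOW(Q) = {$, c, g}.

{$, c, g}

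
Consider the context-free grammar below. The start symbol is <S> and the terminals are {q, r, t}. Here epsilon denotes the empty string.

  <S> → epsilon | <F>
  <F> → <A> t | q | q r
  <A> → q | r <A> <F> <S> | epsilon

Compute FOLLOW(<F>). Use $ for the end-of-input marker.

FIRST(<A>) = {epsilon, q, r}
FIRST(<F>) = {q, r, t}  (via <A> t)
FIRST(<S>) = {epsilon, q, r, t}  (via <F>)
FOLLOW(<S>) includes $ since <S> is the start symbol.
FOLLOW(<A>): in <F>→<A> t, <A> is followed by t with FIRST {t}; in <A>→r <A> <F> <S>, <A> is followed by <F> <S> with FIRST {q, r, t}. Thus FOLLOW(<A>) = {q, r, t}.
FOLLOW(<S>): in <A>→r <A> <F> <S>, the suffix after <S> is empty, so FOLLOW(<S>) ⊇ FOLLOW(<A>) = {q, r, t}. Thus FOLLOW(<S>) = {$, q, r, t}.
FOLLOW(<F>): in <S>→<F>, the suffix after <F> is empty, so FOLLOW(<F>) ⊇ FOLLOW(<S>) = {$, q, r, t}; in <A>→r <A> <F> <S>, <F> is followed by <S> with FIRST {epsilon, q, r, t}; in <A>→r <A> <F> <S>, the suffix after <F> is nullable, so FOLLOW(<F>) ⊇ FOLLOW(<A>) = {q, r, t}. Thus FOLLOW(<F>) = {$, q, r, t}.

{$, q, r, t}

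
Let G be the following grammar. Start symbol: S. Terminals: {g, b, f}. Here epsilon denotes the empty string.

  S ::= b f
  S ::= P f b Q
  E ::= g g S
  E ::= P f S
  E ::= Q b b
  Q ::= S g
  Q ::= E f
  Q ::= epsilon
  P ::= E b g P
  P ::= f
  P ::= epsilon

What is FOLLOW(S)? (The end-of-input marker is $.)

{$, b, f, g}

FIRST(S): from S::=b f we get {b}; from S::=P f b Q we get {b, f, g}. So FIRST(S) = {b, f, g}.
FIRST(E): from E::=g g S we get {g}; from E::=P f S we get {b, f, g}; from E::=Q b b we get {b, f, g}. So FIRST(E) = {b, f, g}.
FIRST(Q): from Q::=S g we get {b, f, g}; from Q::=E f we get {b, f, g}; from Q::=epsilon we get {epsilon}. So FIRST(Q) = {epsilon, b, f, g}.
FIRST(P): from P::=E b g P we get {b, f, g}; from P::=f we get {f}; from P::=epsilon we get {epsilon}. So FIRST(P) = {epsilon, b, f, g}.
FOLLOW(S) includes $ since S is the start symbol.
FOLLOW(E): in Q::=E f, E is followed by f with FIRST {f}; in P::=E b g P, E is followed by b g P with FIRST {b}. Thus FOLLOW(E) = {b, f}.
FOLLOW(S): in E::=g g S, the suffix after S is empty, so FOLLOW(S) ⊇ FOLLOW(E) = {b, f}; in E::=P f S, the suffix after S is empty, so FOLLOW(S) ⊇ FOLLOW(E) = {b, f}; in Q::=S g, S is followed by g with FIRST {g}. Thus FOLLOW(S) = {$, b, f, g}.
FOLLOW(Q): in S::=P f b Q, the suffix after Q is empty, so FOLLOW(Q) ⊇ FOLLOW(S) = {$, b, f, g}; in E::=Q b b, Q is followed by b b with FIRST {b}. Thus FOLLOW(Q) = {$, b, f, g}.
FOLLOW(P): in S::=P f b Q, P is followed by f b Q with FIRST {f}; in E::=P f S, P is followed by f S with FIRST {f}; in P::=E b g P, the suffix after P is empty (adds nothing new). Thus FOLLOW(P) = {f}.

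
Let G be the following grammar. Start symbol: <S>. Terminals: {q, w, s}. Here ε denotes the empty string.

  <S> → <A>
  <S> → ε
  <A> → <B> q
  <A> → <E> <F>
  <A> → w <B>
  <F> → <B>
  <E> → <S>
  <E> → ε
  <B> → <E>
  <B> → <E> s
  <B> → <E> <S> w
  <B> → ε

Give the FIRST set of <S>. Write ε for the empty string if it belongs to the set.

{ε, q, s, w}

FIRST(<S>): from <S>→<A> we get {ε, q, s, w}; from <S>→ε we get {ε}. So FIRST(<S>) = {ε, q, s, w}.
FIRST(<E>): from <E>→<S> we get {ε, q, s, w}; from <E>→ε we get {ε}. So FIRST(<E>) = {ε, q, s, w}.
FIRST(<B>): from <B>→<E> we get {ε, q, s, w}; from <B>→<E> s we get {q, s, w}; from <B>→<E> <S> w we get {q, s, w}; from <B>→ε we get {ε}. So FIRST(<B>) = {ε, q, s, w}.
FIRST(<F>): from <F>→<B> we get {ε, q, s, w}. So FIRST(<F>) = {ε, q, s, w}.
FIRST(<A>): from <A>→<B> q we get {q, s, w}; from <A>→<E> <F> we get {ε, q, s, w}; from <A>→w <B> we get {w}. So FIRST(<A>) = {ε, q, s, w}.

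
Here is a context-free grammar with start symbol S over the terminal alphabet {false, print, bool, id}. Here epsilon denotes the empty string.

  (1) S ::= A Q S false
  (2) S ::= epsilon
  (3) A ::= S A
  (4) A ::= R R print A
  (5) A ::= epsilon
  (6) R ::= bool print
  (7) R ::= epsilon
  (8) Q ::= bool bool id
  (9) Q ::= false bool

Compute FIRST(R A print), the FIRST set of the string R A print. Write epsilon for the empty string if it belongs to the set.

FIRST(R) = {epsilon, bool}
FIRST(Q) = {bool, false}
FIRST(S) = {epsilon, bool, false, print}  (via A Q S false)
FIRST(A) = {epsilon, bool, false, print}  (via S A, R R print A)
FIRST(R A print): take FIRST of each symbol in turn, carrying on past any symbol whose FIRST contains epsilon; result {bool, false, print}.

{bool, false, print}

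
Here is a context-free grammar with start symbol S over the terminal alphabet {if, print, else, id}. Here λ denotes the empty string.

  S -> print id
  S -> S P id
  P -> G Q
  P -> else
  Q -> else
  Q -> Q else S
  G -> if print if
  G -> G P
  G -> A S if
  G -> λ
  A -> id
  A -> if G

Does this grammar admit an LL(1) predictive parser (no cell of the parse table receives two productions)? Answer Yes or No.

No

FIRST(S) = {print}
FIRST(P) = {else, id, if}
FIRST(Q) = {else}
FIRST(G) = {λ, else, id, if}
FIRST(A) = {id, if}
FOLLOW(S) = {$, else, id, if, print}
FOLLOW(P) = {else, id, if, print}
FOLLOW(Q) = {else, id, if, print}
FOLLOW(G) = {else, id, if, print}
FOLLOW(A) = {print}
Cell M[G, else] receives both G -> G P and G -> λ — the grammar is not LL(1).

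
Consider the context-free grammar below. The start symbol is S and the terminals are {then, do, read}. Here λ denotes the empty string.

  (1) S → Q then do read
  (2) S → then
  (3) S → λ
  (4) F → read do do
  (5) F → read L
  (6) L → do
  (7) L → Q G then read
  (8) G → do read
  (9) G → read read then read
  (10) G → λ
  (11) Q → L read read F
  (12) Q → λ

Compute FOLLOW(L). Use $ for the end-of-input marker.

FIRST(F): from F→read do do we get {read}; from F→read L we get {read}. So FIRST(F) = {read}.
FIRST(G): from G→do read we get {do}; from G→read read then read we get {read}; from G→λ we get {λ}. So FIRST(G) = {λ, do, read}.
FIRST(S): from S→Q then do read we get {do, read, then}; from S→then we get {then}; from S→λ we get {λ}. So FIRST(S) = {λ, do, read, then}.
FIRST(L): from L→do we get {do}; from L→Q G then read we get {do, read, then}. So FIRST(L) = {do, read, then}.
FIRST(Q): from Q→L read read F we get {do, read, then}; from Q→λ we get {λ}. So FIRST(Q) = {λ, do, read, then}.
FOLLOW(S) includes $ since S is the start symbol.
FOLLOW(S): S appears on no right-hand side. Thus FOLLOW(S) = {$}.
FOLLOW(G): in L→Q G then read, G is followed by then read with FIRST {then}. Thus FOLLOW(G) = {then}.
FOLLOW(Q): in S→Q then do read, Q is followed by then do read with FIRST {then}; in L→Q G then read, Q is followed by G then read with FIRST {do, read, then}. Thus FOLLOW(Q) = {do, read, then}.
FOLLOW(F): in Q→L read read F, the suffix after F is empty, so FOLLOW(F) ⊇ FOLLOW(Q) = {do, read, then}. Thus FOLLOW(F) = {do, read, then}.
FOLLOW(L): in F→read L, the suffix after L is empty, so FOLLOW(L) ⊇ FOLLOW(F) = {do, read, then}; in Q→L read read F, L is followed by read read F with FIRST {read}. Thus FOLLOW(L) = {do, read, then}.

{do, read, then}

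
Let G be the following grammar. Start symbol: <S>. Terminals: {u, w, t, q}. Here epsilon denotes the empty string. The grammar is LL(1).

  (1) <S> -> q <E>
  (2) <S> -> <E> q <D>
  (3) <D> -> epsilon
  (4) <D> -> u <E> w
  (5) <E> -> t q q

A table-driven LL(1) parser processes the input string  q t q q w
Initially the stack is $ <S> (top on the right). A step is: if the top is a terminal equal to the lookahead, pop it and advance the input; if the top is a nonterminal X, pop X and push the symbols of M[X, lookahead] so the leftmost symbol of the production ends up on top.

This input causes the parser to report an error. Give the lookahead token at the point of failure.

step 1: stack=$ <S>  input=q t q q w $  — expand <S> -> q <E>
step 2: stack=$ <E> q  input=q t q q w $  — match q
step 3: stack=$ <E>  input=t q q w $  — expand <E> -> t q q
step 4: stack=$ q q t  input=t q q w $  — match t
step 5: stack=$ q q  input=q q w $  — match q
step 6: stack=$ q  input=q w $  — match q
step 7: stack=$  input=w $  — error: stack empty but input remains

w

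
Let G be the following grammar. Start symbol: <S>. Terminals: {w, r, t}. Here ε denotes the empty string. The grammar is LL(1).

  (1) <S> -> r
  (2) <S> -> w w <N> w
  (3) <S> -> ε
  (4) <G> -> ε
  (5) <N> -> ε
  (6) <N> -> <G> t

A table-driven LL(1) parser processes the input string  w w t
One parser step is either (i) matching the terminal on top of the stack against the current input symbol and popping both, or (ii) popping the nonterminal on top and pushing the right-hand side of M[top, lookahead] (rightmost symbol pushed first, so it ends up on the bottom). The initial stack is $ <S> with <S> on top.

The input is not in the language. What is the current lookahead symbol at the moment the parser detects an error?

$

step 1: stack=$ <S>  input=w w t $  — expand <S> -> w w <N> w
step 2: stack=$ w <N> w w  input=w w t $  — match w
step 3: stack=$ w <N> w  input=w t $  — match w
step 4: stack=$ w <N>  input=t $  — expand <N> -> <G> t
step 5: stack=$ w t <G>  input=t $  — expand <G> -> ε
step 6: stack=$ w t  input=t $  — match t
step 7: stack=$ w  input=$  — error: top is terminal w but lookahead is $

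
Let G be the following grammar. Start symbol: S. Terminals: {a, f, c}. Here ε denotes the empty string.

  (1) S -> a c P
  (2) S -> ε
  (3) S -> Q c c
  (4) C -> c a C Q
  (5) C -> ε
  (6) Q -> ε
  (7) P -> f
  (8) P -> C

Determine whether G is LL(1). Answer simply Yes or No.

Yes

FIRST(S) = {ε, a, c}
FIRST(C) = {ε, c}
FIRST(Q) = {ε}
FIRST(P) = {ε, c, f}
FOLLOW(S) = {$}
FOLLOW(C) = {$}
FOLLOW(Q) = {$, c}
FOLLOW(P) = {$}
Each cell of M receives at most one production.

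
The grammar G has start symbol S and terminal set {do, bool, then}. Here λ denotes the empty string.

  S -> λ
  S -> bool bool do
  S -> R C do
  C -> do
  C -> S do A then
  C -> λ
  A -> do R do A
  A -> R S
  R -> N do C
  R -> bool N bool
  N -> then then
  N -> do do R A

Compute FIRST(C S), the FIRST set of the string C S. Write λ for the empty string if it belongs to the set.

FIRST(N) = {do, then}
FIRST(R) = {bool, do, then}  (via N do C)
FIRST(S) = {λ, bool, do, then}  (via R C do)
FIRST(A) = {bool, do, then}  (via R S)
FIRST(C) = {λ, bool, do, then}  (via S do A then)
FIRST(C S): take FIRST of each symbol in turn, carrying on past any symbol whose FIRST contains λ; result {λ, bool, do, then}.

{λ, bool, do, then}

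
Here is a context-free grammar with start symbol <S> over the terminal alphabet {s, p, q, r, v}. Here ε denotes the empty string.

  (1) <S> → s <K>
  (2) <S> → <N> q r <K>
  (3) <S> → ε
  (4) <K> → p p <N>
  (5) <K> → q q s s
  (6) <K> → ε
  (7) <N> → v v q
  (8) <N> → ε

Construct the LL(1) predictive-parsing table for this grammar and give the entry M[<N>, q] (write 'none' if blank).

<N> → ε

FIRST(<K>) = {ε, p, q}
FIRST(<N>) = {ε, v}
FIRST(<S>) = {ε, q, s, v}  (via <N> q r <K>)
FOLLOW(<S>) includes $ since <S> is the start symbol.
FOLLOW(<K>): in <S>→s <K>, the suffix after <K> is empty, so FOLLOW(<K>) ⊇ FOLLOW(<S>) = {$}; in <S>→<N> q r <K>, the suffix after <K> is empty, so FOLLOW(<K>) ⊇ FOLLOW(<S>) = {$}. Thus FOLLOW(<K>) = {$}.
FOLLOW(<N>): in <S>→<N> q r <K>, <N> is followed by q r <K> with FIRST {q}; in <K>→p p <N>, the suffix after <N> is empty, so FOLLOW(<N>) ⊇ FOLLOW(<K>) = {$}. Thus FOLLOW(<N>) = {$, q}.
For <N> → v v q: FIRST(v v q) = {v}, so it goes in M[<N>, t] for t ∈ {v}.
For <N> → ε: FIRST(ε) = {ε}, so it goes in M[<N>, t] for t ∈ {}; since ε ∈ FIRST, also for every t ∈ FOLLOW(<N>) = {$, q}.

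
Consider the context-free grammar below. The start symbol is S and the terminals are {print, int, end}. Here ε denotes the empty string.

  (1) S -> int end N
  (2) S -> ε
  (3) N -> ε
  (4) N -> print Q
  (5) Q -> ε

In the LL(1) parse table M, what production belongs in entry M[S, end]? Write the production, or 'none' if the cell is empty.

FIRST(S) = {ε, int}
FIRST(N) = {ε, print}
FIRST(Q) = {ε}
FOLLOW(S) includes $ since S is the start symbol.
FOLLOW(S): S appears on no right-hand side. Thus FOLLOW(S) = {$}.
For S -> int end N: FIRST(int end N) = {int}, so it goes in M[S, t] for t ∈ {int}.
For S -> ε: FIRST(ε) = {ε}, so it goes in M[S, t] for t ∈ {}; since ε ∈ FIRST, also for every t ∈ FOLLOW(S) = {$}.
None of these place a production in M[S, end].

none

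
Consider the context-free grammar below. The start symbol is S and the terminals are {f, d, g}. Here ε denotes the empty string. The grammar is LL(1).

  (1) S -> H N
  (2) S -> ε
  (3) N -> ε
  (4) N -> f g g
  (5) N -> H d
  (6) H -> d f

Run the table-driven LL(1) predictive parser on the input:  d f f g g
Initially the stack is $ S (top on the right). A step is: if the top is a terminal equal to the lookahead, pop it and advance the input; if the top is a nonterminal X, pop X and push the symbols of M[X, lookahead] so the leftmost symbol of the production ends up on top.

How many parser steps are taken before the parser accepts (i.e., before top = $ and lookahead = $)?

step 1: stack=$ S  input=d f f g g $  — expand S -> H N
step 2: stack=$ N H  input=d f f g g $  — expand H -> d f
step 3: stack=$ N f d  input=d f f g g $  — match d
step 4: stack=$ N f  input=f f g g $  — match f
step 5: stack=$ N  input=f g g $  — expand N -> f g g
step 6: stack=$ g g f  input=f g g $  — match f
step 7: stack=$ g g  input=g g $  — match g
step 8: stack=$ g  input=g $  — match g
Accept reached after 8 steps.

8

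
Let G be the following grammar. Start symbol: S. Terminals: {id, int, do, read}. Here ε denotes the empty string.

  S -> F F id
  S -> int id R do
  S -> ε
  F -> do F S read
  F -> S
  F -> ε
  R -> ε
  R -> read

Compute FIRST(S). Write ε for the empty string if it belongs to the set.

FIRST(R) = {ε, read}
FIRST(S) = {ε, do, id, int}  (via F F id)
FIRST(F) = {ε, do, id, int}  (via S)

{ε, do, id, int}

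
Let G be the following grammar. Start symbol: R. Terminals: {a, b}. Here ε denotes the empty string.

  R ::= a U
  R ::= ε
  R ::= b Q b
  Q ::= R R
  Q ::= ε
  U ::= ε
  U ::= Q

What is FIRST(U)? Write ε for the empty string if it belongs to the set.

{ε, a, b}

FIRST(R): from R::=a U we get {a}; from R::=ε we get {ε}; from R::=b Q b we get {b}. So FIRST(R) = {ε, a, b}.
FIRST(Q): from Q::=R R we get {ε, a, b}; from Q::=ε we get {ε}. So FIRST(Q) = {ε, a, b}.
FIRST(U): from U::=ε we get {ε}; from U::=Q we get {ε, a, b}. So FIRST(U) = {ε, a, b}.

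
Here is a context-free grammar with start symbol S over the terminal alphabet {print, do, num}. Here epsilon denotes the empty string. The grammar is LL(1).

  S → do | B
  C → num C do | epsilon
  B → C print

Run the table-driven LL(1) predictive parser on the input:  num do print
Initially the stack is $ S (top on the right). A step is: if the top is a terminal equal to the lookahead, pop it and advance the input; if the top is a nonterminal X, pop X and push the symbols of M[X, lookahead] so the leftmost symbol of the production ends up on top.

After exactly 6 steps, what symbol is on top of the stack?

print

step 1: stack=$ S  input=num do print $  — expand S → B
step 2: stack=$ B  input=num do print $  — expand B → C print
step 3: stack=$ print C  input=num do print $  — expand C → num C do
step 4: stack=$ print do C num  input=num do print $  — match num
step 5: stack=$ print do C  input=do print $  — expand C → epsilon
step 6: stack=$ print do  input=do print $  — match do
Stack after step 6: $ print (top = print).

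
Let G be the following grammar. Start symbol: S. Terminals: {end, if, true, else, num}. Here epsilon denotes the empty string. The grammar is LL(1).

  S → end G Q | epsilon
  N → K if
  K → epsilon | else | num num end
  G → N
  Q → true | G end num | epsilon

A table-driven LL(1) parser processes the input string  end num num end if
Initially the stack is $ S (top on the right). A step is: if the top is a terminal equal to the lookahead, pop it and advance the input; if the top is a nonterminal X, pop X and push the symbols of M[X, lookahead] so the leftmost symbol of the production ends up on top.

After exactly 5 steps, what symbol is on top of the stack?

step 1: stack=$ S  input=end num num end if $  — expand S → end G Q
step 2: stack=$ Q G end  input=end num num end if $  — match end
step 3: stack=$ Q G  input=num num end if $  — expand G → N
step 4: stack=$ Q N  input=num num end if $  — expand N → K if
step 5: stack=$ Q if K  input=num num end if $  — expand K → num num end
Stack after step 5: $ Q if end num num (top = num).

num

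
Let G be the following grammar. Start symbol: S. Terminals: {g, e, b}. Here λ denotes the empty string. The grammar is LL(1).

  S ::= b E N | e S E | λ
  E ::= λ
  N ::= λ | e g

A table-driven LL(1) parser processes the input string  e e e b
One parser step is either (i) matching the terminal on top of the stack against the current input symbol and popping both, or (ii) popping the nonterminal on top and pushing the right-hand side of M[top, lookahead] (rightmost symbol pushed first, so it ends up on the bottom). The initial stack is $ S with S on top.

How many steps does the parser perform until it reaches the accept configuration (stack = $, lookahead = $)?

13

      Stack          Input      Action
   1  $ S            e e e b $  expand S ::= e S E
   2  $ E S e        e e e b $  match e
   3  $ E S          e e b $    expand S ::= e S E
   4  $ E E S e      e e b $    match e
   5  $ E E S        e b $      expand S ::= e S E
   6  $ E E E S e    e b $      match e
   7  $ E E E S      b $        expand S ::= b E N
   8  $ E E E N E b  b $        match b
   9  $ E E E N E    $          expand E ::= λ
  10  $ E E E N      $          expand N ::= λ
  11  $ E E E        $          expand E ::= λ
  12  $ E E          $          expand E ::= λ
  13  $ E            $          expand E ::= λ
Accept reached after 13 steps.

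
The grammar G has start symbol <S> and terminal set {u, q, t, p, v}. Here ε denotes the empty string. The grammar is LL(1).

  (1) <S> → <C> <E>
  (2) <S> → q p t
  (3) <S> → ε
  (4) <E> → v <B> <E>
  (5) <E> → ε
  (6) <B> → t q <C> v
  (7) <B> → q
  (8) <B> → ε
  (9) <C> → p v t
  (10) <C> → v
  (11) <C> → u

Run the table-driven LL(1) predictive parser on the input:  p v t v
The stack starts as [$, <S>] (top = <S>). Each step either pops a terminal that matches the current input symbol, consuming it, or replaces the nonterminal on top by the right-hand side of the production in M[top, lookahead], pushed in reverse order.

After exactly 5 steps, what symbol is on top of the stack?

<E>

step 1: stack=$ <S>  input=p v t v $  — expand <S> → <C> <E>
step 2: stack=$ <E> <C>  input=p v t v $  — expand <C> → p v t
step 3: stack=$ <E> t v p  input=p v t v $  — match p
step 4: stack=$ <E> t v  input=v t v $  — match v
step 5: stack=$ <E> t  input=t v $  — match t
Stack after step 5: $ <E> (top = <E>).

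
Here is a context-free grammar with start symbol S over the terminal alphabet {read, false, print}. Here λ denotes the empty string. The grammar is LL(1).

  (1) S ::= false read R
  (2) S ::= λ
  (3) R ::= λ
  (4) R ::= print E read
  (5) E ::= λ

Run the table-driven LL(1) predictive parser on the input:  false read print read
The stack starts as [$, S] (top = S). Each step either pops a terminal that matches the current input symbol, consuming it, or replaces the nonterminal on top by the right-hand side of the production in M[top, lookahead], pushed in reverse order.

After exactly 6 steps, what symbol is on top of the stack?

read

step 1: stack=$ S  input=false read print read $  — expand S ::= false read R
step 2: stack=$ R read false  input=false read print read $  — match false
step 3: stack=$ R read  input=read print read $  — match read
step 4: stack=$ R  input=print read $  — expand R ::= print E read
step 5: stack=$ read E print  input=print read $  — match print
step 6: stack=$ read E  input=read $  — expand E ::= λ
Stack after step 6: $ read (top = read).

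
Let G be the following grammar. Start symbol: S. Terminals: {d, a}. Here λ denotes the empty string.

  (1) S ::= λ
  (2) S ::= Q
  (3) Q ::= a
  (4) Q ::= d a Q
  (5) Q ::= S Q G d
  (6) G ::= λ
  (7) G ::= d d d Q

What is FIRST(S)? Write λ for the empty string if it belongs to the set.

{λ, a, d}

FIRST(G) = {λ, d}
FIRST(S) = {λ, a, d}  (via Q)
FIRST(Q) = {a, d}  (via S Q G d)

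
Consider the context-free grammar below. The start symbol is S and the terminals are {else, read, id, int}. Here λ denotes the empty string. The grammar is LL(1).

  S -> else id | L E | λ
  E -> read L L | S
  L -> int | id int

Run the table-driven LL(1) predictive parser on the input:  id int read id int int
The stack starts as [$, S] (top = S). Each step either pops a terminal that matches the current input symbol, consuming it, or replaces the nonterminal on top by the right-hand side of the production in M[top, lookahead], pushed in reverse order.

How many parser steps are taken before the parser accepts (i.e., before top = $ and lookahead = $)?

11

      Stack       Input                     Action
   1  $ S         id int read id int int $  expand S -> L E
   2  $ E L       id int read id int int $  expand L -> id int
   3  $ E int id  id int read id int int $  match id
   4  $ E int     int read id int int $     match int
   5  $ E         read id int int $         expand E -> read L L
   6  $ L L read  read id int int $         match read
   7  $ L L       id int int $              expand L -> id int
   8  $ L int id  id int int $              match id
   9  $ L int     int int $                 match int
  10  $ L         int $                     expand L -> int
  11  $ int       int $                     match int
Accept reached after 11 steps.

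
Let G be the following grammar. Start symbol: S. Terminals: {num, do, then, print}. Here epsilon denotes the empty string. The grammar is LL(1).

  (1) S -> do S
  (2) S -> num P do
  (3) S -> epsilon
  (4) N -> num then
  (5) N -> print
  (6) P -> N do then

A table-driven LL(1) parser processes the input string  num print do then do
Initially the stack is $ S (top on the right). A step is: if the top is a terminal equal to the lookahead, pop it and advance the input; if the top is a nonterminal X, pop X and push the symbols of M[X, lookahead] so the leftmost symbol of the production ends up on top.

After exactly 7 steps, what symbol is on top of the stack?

do

     Stack               Input                   Action
  1  $ S                 num print do then do $  expand S -> num P do
  2  $ do P num          num print do then do $  match num
  3  $ do P              print do then do $      expand P -> N do then
  4  $ do then do N      print do then do $      expand N -> print
  5  $ do then do print  print do then do $      match print
  6  $ do then do        do then do $            match do
  7  $ do then           then do $               match then
Stack after step 7: $ do (top = do).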